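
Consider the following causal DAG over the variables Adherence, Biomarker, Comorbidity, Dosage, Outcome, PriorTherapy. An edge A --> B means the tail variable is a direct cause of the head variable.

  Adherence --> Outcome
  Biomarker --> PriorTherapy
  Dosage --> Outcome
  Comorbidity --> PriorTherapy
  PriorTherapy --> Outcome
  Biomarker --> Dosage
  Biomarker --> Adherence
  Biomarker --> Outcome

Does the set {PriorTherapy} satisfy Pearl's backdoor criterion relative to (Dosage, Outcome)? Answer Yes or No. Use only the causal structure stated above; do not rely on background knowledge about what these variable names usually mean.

No

Backdoor paths from Dosage to Outcome (paths whose first edge points into Dosage):
  P1: Dosage <- Biomarker -> PriorTherapy -> Outcome
  P2: Dosage <- Biomarker -> Adherence -> Outcome
  P3: Dosage <- Biomarker -> Outcome
Condition 1 (no descendant of Dosage in the set): holds — descendants of Dosage are {Outcome}; none are in {PriorTherapy}.
Condition 2 (every backdoor path blocked by {PriorTherapy}):
  P1: blocked at chain node PriorTherapy ∈ conditioning set.
  P2: open — no interior node is in the conditioning set.
  P3: open — no interior node is in the conditioning set.
{PriorTherapy} does not satisfy the backdoor criterion.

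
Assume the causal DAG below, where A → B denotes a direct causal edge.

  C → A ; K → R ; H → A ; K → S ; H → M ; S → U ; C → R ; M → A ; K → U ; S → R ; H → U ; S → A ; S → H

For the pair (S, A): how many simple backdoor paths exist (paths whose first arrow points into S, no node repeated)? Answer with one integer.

A backdoor path from S to A is any simple undirected path whose first edge points into S (i.e. leaves S via a parent).
Parents of S: {K}.
Enumerating:
  P1: S <- K -> U <- H -> M -> A
  P2: S <- K -> U <- H -> A
  P3: S <- K -> R <- C -> A
That exhausts the simple backdoor paths. Count: 3.

3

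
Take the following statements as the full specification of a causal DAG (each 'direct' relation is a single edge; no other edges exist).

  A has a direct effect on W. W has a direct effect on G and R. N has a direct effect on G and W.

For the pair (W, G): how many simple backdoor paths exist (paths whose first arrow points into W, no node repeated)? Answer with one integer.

1

A backdoor path from W to G is any simple undirected path whose first edge points into W (i.e. leaves W via a parent).
Parents of W: {A, N}.
Enumerating:
  P1: W <- N -> G
That exhausts the simple backdoor paths. Count: 1.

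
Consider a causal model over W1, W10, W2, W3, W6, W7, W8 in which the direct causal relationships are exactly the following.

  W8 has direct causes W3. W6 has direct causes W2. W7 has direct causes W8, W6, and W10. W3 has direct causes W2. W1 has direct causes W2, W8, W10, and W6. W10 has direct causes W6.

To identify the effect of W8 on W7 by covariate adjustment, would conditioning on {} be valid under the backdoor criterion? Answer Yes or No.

No

Backdoor paths from W8 to W7 (paths whose first edge points into W8):
  P1: W8 <- W3 <- W2 -> W6 -> W10 -> W7
  P2: W8 <- W3 <- W2 -> W6 -> W1 <- W10 -> W7
  P3: W8 <- W3 <- W2 -> W6 -> W7
  P4: W8 <- W3 <- W2 -> W1 <- W6 -> W10 -> W7
  P5: W8 <- W3 <- W2 -> W1 <- W6 -> W7
  P6: W8 <- W3 <- W2 -> W1 <- W10 <- W6 -> W7
  P7: W8 <- W3 <- W2 -> W1 <- W10 -> W7
Condition 1 (no descendant of W8 in the set): holds — descendants of W8 are {W1, W7}; none are in {}.
Condition 2 (every backdoor path blocked by {}):
  P1: open — no interior node is in the conditioning set.
  P2: blocked at collider W1 (neither it nor any descendant is in the conditioning set).
  P3: open — no interior node is in the conditioning set.
  P4: blocked at collider W1 (neither it nor any descendant is in the conditioning set).
  P5: blocked at collider W1 (neither it nor any descendant is in the conditioning set).
  P6: blocked at collider W1 (neither it nor any descendant is in the conditioning set).
  P7: blocked at collider W1 (neither it nor any descendant is in the conditioning set).
{} does not satisfy the backdoor criterion.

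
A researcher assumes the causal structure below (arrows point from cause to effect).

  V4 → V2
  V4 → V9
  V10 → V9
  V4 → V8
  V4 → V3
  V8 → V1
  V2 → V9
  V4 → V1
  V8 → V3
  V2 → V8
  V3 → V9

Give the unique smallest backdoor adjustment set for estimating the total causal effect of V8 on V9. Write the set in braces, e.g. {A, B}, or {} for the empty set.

Variables eligible for adjustment (non-descendants of V8, excluding V8 and V9): {V10, V2, V4}.
Backdoor paths from V8 to V9:
  P1: V8 <- V4 -> V2 -> V9
  P2: V8 <- V4 -> V3 -> V9
  P3: V8 <- V4 -> V9
  P4: V8 <- V2 <- V4 -> V3 -> V9
  P5: V8 <- V2 <- V4 -> V9
  P6: V8 <- V2 -> V9
The empty set is not sufficient: P1 (V8 <- V4 -> V2 -> V9) has no collider blocking it and no conditioned non-collider, so it is open.
Try {V2, V4}:
  P1: blocked at fork node V4 ∈ conditioning set.
  P2: blocked at fork node V4 ∈ conditioning set.
  P3: blocked at fork node V4 ∈ conditioning set.
  P4: blocked at chain node V2 ∈ conditioning set.
  P5: blocked at chain node V2 ∈ conditioning set.
  P6: blocked at fork node V2 ∈ conditioning set.
{V2, V4} contains no descendant of V8 and blocks every backdoor path.
Every element of {V2, V4} is needed (dropping V2 leaves P6 open; dropping V4 leaves P2 open), so no proper subset is valid.
Among all size-2 subsets of the eligible variables, only {V2, V4} blocks every backdoor path, so it is the unique smallest valid adjustment set.

{V2, V4}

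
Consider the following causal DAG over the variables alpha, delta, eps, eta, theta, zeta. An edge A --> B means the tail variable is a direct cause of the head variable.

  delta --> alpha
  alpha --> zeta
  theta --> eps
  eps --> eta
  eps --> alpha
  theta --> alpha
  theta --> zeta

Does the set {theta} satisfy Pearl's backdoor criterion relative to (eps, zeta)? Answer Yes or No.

Backdoor paths from eps to zeta (paths whose first edge points into eps):
  P1: eps <- theta -> alpha -> zeta
  P2: eps <- theta -> zeta
Condition 1 (no descendant of eps in the set): holds — descendants of eps are {alpha, eta, zeta}; none are in {theta}.
Condition 2 (every backdoor path blocked by {theta}):
  P1: blocked at fork node theta ∈ conditioning set.
  P2: blocked at fork node theta ∈ conditioning set.
{theta} satisfies the backdoor criterion.

Yes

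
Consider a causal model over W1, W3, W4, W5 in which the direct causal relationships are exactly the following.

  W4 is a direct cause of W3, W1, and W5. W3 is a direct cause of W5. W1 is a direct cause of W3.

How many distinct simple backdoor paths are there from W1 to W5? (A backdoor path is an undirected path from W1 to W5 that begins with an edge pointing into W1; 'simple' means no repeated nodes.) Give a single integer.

2

A backdoor path from W1 to W5 is any simple undirected path whose first edge points into W1 (i.e. leaves W1 via a parent).
Parents of W1: {W4}.
Enumerating:
  P1: W1 <- W4 -> W3 -> W5
  P2: W1 <- W4 -> W5
That exhausts the simple backdoor paths. Count: 2.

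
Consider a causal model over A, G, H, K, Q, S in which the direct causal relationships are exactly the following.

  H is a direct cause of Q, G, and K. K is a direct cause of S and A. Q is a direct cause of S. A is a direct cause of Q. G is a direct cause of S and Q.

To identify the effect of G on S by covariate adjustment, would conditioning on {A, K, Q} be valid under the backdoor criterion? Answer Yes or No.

No

Backdoor paths from G to S (paths whose first edge points into G):
  P1: G <- H -> K -> A -> Q -> S
  P2: G <- H -> K -> S
  P3: G <- H -> Q <- A <- K -> S
  P4: G <- H -> Q -> S
Condition 1 (no descendant of G in the set): FAILS — Q is a descendant of G.
Condition 2 (every backdoor path blocked by {A, K, Q}):
  P1: blocked at chain node K ∈ conditioning set.
  P2: blocked at chain node K ∈ conditioning set.
  P3: blocked at chain node A ∈ conditioning set.
  P4: blocked at chain node Q ∈ conditioning set.
{A, K, Q} does not satisfy the backdoor criterion.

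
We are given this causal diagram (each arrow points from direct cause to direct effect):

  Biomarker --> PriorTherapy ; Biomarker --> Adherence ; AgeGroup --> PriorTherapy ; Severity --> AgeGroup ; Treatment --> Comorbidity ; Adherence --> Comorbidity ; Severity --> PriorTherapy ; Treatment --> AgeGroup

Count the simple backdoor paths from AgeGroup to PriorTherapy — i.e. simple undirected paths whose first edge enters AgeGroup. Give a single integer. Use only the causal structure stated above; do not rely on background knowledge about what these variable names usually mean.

A backdoor path from AgeGroup to PriorTherapy is any simple undirected path whose first edge points into AgeGroup (i.e. leaves AgeGroup via a parent).
Parents of AgeGroup: {Severity, Treatment}.
Enumerating:
  P1: AgeGroup <- Treatment -> Comorbidity <- Adherence <- Biomarker -> PriorTherapy
  P2: AgeGroup <- Severity -> PriorTherapy
That exhausts the simple backdoor paths. Count: 2.

2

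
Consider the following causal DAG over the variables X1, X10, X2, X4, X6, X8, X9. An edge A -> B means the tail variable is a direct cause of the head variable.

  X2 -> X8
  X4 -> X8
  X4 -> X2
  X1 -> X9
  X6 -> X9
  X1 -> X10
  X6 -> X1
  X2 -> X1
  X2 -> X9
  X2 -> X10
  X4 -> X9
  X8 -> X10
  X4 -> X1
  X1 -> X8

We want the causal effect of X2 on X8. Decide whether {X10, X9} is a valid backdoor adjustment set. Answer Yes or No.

No

Backdoor paths from X2 to X8 (paths whose first edge points into X2):
  P1: X2 <- X4 -> X1 -> X8
  P2: X2 <- X4 -> X1 -> X10 <- X8
  P3: X2 <- X4 -> X8
  P4: X2 <- X4 -> X9 <- X6 -> X1 -> X8
  P5: X2 <- X4 -> X9 <- X6 -> X1 -> X10 <- X8
  P6: X2 <- X4 -> X9 <- X1 -> X8
  P7: X2 <- X4 -> X9 <- X1 -> X10 <- X8
Condition 1 (no descendant of X2 in the set): FAILS — X10 and X9 are descendants of X2.
Condition 2 (every backdoor path blocked by {X10, X9}):
  P1: open — no interior node is in the conditioning set.
  P2: open — collider(s) X10 are conditioned on (or have a conditioned descendant) and no non-collider on the path is in the set.
  P3: open — no interior node is in the conditioning set.
  P4: open — collider(s) X9 are conditioned on (or have a conditioned descendant) and no non-collider on the path is in the set.
  P5: open — collider(s) X9, X10 are conditioned on (or have a conditioned descendant) and no non-collider on the path is in the set.
  P6: open — collider(s) X9 are conditioned on (or have a conditioned descendant) and no non-collider on the path is in the set.
  P7: open — collider(s) X9, X10 are conditioned on (or have a conditioned descendant) and no non-collider on the path is in the set.
{X10, X9} does not satisfy the backdoor criterion.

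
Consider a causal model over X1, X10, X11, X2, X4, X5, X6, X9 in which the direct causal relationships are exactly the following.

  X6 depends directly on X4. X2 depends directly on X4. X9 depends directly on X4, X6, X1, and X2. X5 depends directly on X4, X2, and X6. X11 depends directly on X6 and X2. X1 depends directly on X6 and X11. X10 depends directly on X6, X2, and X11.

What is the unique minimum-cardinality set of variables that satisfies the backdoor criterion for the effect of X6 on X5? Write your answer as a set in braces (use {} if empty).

Variables eligible for adjustment (non-descendants of X6, excluding X6 and X5): {X2, X4}.
Backdoor paths from X6 to X5:
  P1: X6 <- X4 -> X2 -> X5
  P2: X6 <- X4 -> X9 <- X2 -> X5
  P3: X6 <- X4 -> X9 <- X1 <- X11 <- X2 -> X5
  P4: X6 <- X4 -> X9 <- X1 <- X11 -> X10 <- X2 -> X5
  P5: X6 <- X4 -> X5
The empty set is not sufficient: P1 (X6 <- X4 -> X2 -> X5) has no collider blocking it and no conditioned non-collider, so it is open.
Try {X4}:
  P1: blocked at fork node X4 ∈ conditioning set.
  P2: blocked at fork node X4 ∈ conditioning set.
  P3: blocked at fork node X4 ∈ conditioning set.
  P4: blocked at fork node X4 ∈ conditioning set.
  P5: blocked at fork node X4 ∈ conditioning set.
{X4} contains no descendant of X6 and blocks every backdoor path.
No other singleton works — e.g. {X2} leaves P5 open — so {X4} is the unique smallest valid adjustment set.

{X4}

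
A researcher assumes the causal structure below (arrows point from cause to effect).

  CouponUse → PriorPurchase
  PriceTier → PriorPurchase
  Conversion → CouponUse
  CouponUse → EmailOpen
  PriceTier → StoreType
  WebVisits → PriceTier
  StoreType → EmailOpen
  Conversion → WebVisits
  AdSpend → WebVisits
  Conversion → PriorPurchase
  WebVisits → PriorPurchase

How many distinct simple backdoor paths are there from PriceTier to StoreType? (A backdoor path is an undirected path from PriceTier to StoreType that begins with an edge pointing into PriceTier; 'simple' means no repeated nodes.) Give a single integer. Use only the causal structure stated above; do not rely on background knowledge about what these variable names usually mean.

4

A backdoor path from PriceTier to StoreType is any simple undirected path whose first edge points into PriceTier (i.e. leaves PriceTier via a parent).
Parents of PriceTier: {WebVisits}.
Enumerating:
  P1: PriceTier <- WebVisits <- Conversion -> CouponUse -> EmailOpen <- StoreType
  P2: PriceTier <- WebVisits <- Conversion -> PriorPurchase <- CouponUse -> EmailOpen <- StoreType
  P3: PriceTier <- WebVisits -> PriorPurchase <- Conversion -> CouponUse -> EmailOpen <- StoreType
  P4: PriceTier <- WebVisits -> PriorPurchase <- CouponUse -> EmailOpen <- StoreType
That exhausts the simple backdoor paths. Count: 4.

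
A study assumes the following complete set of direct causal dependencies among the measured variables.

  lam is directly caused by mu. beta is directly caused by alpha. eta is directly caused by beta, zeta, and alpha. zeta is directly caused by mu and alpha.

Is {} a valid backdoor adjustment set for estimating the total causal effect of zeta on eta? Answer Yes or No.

Backdoor paths from zeta to eta (paths whose first edge points into zeta):
  P1: zeta <- alpha -> beta -> eta
  P2: zeta <- alpha -> eta
Condition 1 (no descendant of zeta in the set): holds — descendants of zeta are {eta}; none are in {}.
Condition 2 (every backdoor path blocked by {}):
  P1: open — no interior node is in the conditioning set.
  P2: open — no interior node is in the conditioning set.
{} does not satisfy the backdoor criterion.

No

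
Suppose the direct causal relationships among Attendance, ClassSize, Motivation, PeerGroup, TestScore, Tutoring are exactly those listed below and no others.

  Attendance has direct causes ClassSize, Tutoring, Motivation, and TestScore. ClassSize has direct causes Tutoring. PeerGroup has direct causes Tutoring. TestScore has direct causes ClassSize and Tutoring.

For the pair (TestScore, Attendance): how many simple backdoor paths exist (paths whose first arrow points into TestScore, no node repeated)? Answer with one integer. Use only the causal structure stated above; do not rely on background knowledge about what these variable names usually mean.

A backdoor path from TestScore to Attendance is any simple undirected path whose first edge points into TestScore (i.e. leaves TestScore via a parent).
Parents of TestScore: {ClassSize, Tutoring}.
Enumerating:
  P1: TestScore <- Tutoring -> ClassSize -> Attendance
  P2: TestScore <- Tutoring -> Attendance
  P3: TestScore <- ClassSize <- Tutoring -> Attendance
  P4: TestScore <- ClassSize -> Attendance
That exhausts the simple backdoor paths. Count: 4.

4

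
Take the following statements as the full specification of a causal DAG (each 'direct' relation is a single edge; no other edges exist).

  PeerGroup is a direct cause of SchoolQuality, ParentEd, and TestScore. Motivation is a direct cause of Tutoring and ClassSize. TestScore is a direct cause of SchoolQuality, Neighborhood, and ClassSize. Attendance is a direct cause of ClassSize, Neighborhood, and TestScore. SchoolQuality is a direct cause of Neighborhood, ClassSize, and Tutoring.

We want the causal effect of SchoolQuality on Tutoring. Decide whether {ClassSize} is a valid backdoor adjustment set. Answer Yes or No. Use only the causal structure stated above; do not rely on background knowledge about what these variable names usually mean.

No

Backdoor paths from SchoolQuality to Tutoring (paths whose first edge points into SchoolQuality):
  P1: SchoolQuality <- PeerGroup -> TestScore <- Attendance -> ClassSize <- Motivation -> Tutoring
  P2: SchoolQuality <- PeerGroup -> TestScore -> Neighborhood <- Attendance -> ClassSize <- Motivation -> Tutoring
  P3: SchoolQuality <- PeerGroup -> TestScore -> ClassSize <- Motivation -> Tutoring
  P4: SchoolQuality <- TestScore <- Attendance -> ClassSize <- Motivation -> Tutoring
  P5: SchoolQuality <- TestScore -> Neighborhood <- Attendance -> ClassSize <- Motivation -> Tutoring
  P6: SchoolQuality <- TestScore -> ClassSize <- Motivation -> Tutoring
Condition 1 (no descendant of SchoolQuality in the set): FAILS — ClassSize is a descendant of SchoolQuality.
Condition 2 (every backdoor path blocked by {ClassSize}):
  P1: open — collider(s) TestScore, ClassSize are conditioned on (or have a conditioned descendant) and no non-collider on the path is in the set.
  P2: blocked at collider Neighborhood (neither it nor any descendant is in the conditioning set).
  P3: open — collider(s) ClassSize are conditioned on (or have a conditioned descendant) and no non-collider on the path is in the set.
  P4: open — collider(s) ClassSize are conditioned on (or have a conditioned descendant) and no non-collider on the path is in the set.
  P5: blocked at collider Neighborhood (neither it nor any descendant is in the conditioning set).
  P6: open — collider(s) ClassSize are conditioned on (or have a conditioned descendant) and no non-collider on the path is in the set.
{ClassSize} does not satisfy the backdoor criterion.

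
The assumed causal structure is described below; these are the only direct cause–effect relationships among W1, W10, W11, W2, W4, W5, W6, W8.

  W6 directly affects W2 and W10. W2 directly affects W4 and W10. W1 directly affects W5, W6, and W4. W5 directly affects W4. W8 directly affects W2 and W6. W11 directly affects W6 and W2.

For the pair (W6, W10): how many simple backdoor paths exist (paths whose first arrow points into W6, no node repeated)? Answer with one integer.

A backdoor path from W6 to W10 is any simple undirected path whose first edge points into W6 (i.e. leaves W6 via a parent).
Parents of W6: {W1, W11, W8}.
Enumerating:
  P1: W6 <- W8 -> W2 -> W10
  P2: W6 <- W1 -> W5 -> W4 <- W2 -> W10
  P3: W6 <- W1 -> W4 <- W2 -> W10
  P4: W6 <- W11 -> W2 -> W10
That exhausts the simple backdoor paths. Count: 4.

4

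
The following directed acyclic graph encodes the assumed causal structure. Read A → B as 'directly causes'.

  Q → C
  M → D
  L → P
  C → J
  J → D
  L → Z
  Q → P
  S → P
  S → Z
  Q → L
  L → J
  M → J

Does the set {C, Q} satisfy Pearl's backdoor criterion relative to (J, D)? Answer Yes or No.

No

Backdoor paths from J to D (paths whose first edge points into J):
  P1: J <- M -> D
Condition 1 (no descendant of J in the set): holds — descendants of J are {D}; none are in {C, Q}.
Condition 2 (every backdoor path blocked by {C, Q}):
  P1: open — no interior node is in the conditioning set.
{C, Q} does not satisfy the backdoor criterion.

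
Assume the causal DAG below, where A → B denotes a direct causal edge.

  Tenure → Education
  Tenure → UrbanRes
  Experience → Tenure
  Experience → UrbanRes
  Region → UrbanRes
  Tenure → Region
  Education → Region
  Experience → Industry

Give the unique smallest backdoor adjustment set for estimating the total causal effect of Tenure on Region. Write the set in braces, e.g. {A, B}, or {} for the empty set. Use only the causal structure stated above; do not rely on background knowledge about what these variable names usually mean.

Variables eligible for adjustment (non-descendants of Tenure, excluding Tenure and Region): {Experience, Industry}.
Backdoor paths from Tenure to Region:
  P1: Tenure <- Experience -> UrbanRes <- Region
Each backdoor path contains an unconditioned collider, so every path is already blocked with the empty conditioning set:
  P1: blocked at collider UrbanRes (neither it nor any descendant is in the conditioning set).
The empty set is therefore the unique smallest valid set.

{}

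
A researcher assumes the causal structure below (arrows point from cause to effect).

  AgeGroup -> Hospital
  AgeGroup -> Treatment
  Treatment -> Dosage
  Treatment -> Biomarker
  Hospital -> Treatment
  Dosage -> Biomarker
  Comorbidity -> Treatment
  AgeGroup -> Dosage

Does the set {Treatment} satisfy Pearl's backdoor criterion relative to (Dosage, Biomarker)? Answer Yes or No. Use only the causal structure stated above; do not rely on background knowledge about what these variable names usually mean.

Backdoor paths from Dosage to Biomarker (paths whose first edge points into Dosage):
  P1: Dosage <- AgeGroup -> Hospital -> Treatment -> Biomarker
  P2: Dosage <- AgeGroup -> Treatment -> Biomarker
  P3: Dosage <- Treatment -> Biomarker
Condition 1 (no descendant of Dosage in the set): holds — descendants of Dosage are {Biomarker}; none are in {Treatment}.
Condition 2 (every backdoor path blocked by {Treatment}):
  P1: blocked at chain node Treatment ∈ conditioning set.
  P2: blocked at chain node Treatment ∈ conditioning set.
  P3: blocked at fork node Treatment ∈ conditioning set.
{Treatment} satisfies the backdoor criterion.

Yes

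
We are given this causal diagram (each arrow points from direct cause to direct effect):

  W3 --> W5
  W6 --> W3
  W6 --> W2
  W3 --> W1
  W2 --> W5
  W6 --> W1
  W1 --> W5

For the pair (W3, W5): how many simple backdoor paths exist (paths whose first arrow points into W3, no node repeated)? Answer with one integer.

2

A backdoor path from W3 to W5 is any simple undirected path whose first edge points into W3 (i.e. leaves W3 via a parent).
Parents of W3: {W6}.
Enumerating:
  P1: W3 <- W6 -> W1 -> W5
  P2: W3 <- W6 -> W2 -> W5
That exhausts the simple backdoor paths. Count: 2.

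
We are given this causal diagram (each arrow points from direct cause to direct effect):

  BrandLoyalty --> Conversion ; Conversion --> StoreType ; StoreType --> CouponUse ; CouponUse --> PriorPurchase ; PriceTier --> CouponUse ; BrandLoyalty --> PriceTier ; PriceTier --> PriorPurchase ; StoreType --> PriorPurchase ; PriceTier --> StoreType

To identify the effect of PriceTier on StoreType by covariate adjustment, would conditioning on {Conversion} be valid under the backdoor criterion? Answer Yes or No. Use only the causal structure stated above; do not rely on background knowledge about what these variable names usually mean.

Yes

Backdoor paths from PriceTier to StoreType (paths whose first edge points into PriceTier):
  P1: PriceTier <- BrandLoyalty -> Conversion -> StoreType
Condition 1 (no descendant of PriceTier in the set): holds — descendants of PriceTier are {CouponUse, PriorPurchase, StoreType}; none are in {Conversion}.
Condition 2 (every backdoor path blocked by {Conversion}):
  P1: blocked at chain node Conversion ∈ conditioning set.
{Conversion} satisfies the backdoor criterion.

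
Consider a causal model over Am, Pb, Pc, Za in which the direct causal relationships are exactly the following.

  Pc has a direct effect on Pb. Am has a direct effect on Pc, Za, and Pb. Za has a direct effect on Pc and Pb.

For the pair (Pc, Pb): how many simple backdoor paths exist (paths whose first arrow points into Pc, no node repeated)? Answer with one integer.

4

A backdoor path from Pc to Pb is any simple undirected path whose first edge points into Pc (i.e. leaves Pc via a parent).
Parents of Pc: {Am, Za}.
Enumerating:
  P1: Pc <- Am -> Za -> Pb
  P2: Pc <- Am -> Pb
  P3: Pc <- Za <- Am -> Pb
  P4: Pc <- Za -> Pb
That exhausts the simple backdoor paths. Count: 4.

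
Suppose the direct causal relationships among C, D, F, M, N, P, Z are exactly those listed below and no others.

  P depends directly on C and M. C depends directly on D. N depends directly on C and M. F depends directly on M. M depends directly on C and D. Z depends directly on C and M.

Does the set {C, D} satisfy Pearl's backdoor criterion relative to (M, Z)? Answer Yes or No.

Yes

Backdoor paths from M to Z (paths whose first edge points into M):
  P1: M <- D -> C -> Z
  P2: M <- C -> Z
Condition 1 (no descendant of M in the set): holds — descendants of M are {F, N, P, Z}; none are in {C, D}.
Condition 2 (every backdoor path blocked by {C, D}):
  P1: blocked at fork node D ∈ conditioning set.
  P2: blocked at fork node C ∈ conditioning set.
{C, D} satisfies the backdoor criterion.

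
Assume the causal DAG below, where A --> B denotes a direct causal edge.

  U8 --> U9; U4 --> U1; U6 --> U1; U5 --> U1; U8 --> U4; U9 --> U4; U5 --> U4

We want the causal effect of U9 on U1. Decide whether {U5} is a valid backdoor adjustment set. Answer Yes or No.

No

Backdoor paths from U9 to U1 (paths whose first edge points into U9):
  P1: U9 <- U8 -> U4 <- U5 -> U1
  P2: U9 <- U8 -> U4 -> U1
Condition 1 (no descendant of U9 in the set): holds — descendants of U9 are {U1, U4}; none are in {U5}.
Condition 2 (every backdoor path blocked by {U5}):
  P1: blocked at collider U4 (neither it nor any descendant is in the conditioning set).
  P2: open — no interior node is in the conditioning set.
{U5} does not satisfy the backdoor criterion.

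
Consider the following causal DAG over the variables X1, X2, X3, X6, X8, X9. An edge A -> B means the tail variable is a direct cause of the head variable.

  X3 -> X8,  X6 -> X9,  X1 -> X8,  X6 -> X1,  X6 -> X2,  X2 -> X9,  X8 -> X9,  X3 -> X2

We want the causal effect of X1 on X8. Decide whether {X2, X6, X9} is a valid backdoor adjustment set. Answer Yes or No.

No

Backdoor paths from X1 to X8 (paths whose first edge points into X1):
  P1: X1 <- X6 -> X2 <- X3 -> X8
  P2: X1 <- X6 -> X2 -> X9 <- X8
  P3: X1 <- X6 -> X9 <- X2 <- X3 -> X8
  P4: X1 <- X6 -> X9 <- X8
Condition 1 (no descendant of X1 in the set): FAILS — X9 is a descendant of X1.
Condition 2 (every backdoor path blocked by {X2, X6, X9}):
  P1: blocked at fork node X6 ∈ conditioning set.
  P2: blocked at fork node X6 ∈ conditioning set.
  P3: blocked at fork node X6 ∈ conditioning set.
  P4: blocked at fork node X6 ∈ conditioning set.
{X2, X6, X9} does not satisfy the backdoor criterion.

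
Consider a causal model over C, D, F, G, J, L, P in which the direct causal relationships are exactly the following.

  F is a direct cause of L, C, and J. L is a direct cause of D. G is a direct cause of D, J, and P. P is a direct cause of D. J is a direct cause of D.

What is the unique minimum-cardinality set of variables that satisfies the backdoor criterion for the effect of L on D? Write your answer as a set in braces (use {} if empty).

Variables eligible for adjustment (non-descendants of L, excluding L and D): {C, F, G, J, P}.
Backdoor paths from L to D:
  P1: L <- F -> J <- G -> P -> D
  P2: L <- F -> J <- G -> D
  P3: L <- F -> J -> D
The empty set is not sufficient: P3 (L <- F -> J -> D) has no collider blocking it and no conditioned non-collider, so it is open.
Try {F}:
  P1: blocked at fork node F ∈ conditioning set.
  P2: blocked at fork node F ∈ conditioning set.
  P3: blocked at fork node F ∈ conditioning set.
{F} contains no descendant of L and blocks every backdoor path.
No other singleton works — e.g. {G} leaves P3 open — so {F} is the unique smallest valid adjustment set.

{F}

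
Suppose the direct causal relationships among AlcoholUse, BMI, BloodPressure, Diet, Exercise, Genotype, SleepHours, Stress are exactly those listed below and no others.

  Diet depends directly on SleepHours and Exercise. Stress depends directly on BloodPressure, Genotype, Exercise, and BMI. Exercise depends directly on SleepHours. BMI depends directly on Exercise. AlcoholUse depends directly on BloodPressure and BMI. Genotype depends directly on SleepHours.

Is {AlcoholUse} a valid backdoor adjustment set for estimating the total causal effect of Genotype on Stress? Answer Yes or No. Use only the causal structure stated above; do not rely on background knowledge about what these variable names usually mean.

No

Backdoor paths from Genotype to Stress (paths whose first edge points into Genotype):
  P1: Genotype <- SleepHours -> Exercise -> BMI -> Stress
  P2: Genotype <- SleepHours -> Exercise -> BMI -> AlcoholUse <- BloodPressure -> Stress
  P3: Genotype <- SleepHours -> Exercise -> Stress
  P4: Genotype <- SleepHours -> Diet <- Exercise -> BMI -> Stress
  P5: Genotype <- SleepHours -> Diet <- Exercise -> BMI -> AlcoholUse <- BloodPressure -> Stress
  P6: Genotype <- SleepHours -> Diet <- Exercise -> Stress
Condition 1 (no descendant of Genotype in the set): holds — descendants of Genotype are {Stress}; none are in {AlcoholUse}.
Condition 2 (every backdoor path blocked by {AlcoholUse}):
  P1: open — no interior node is in the conditioning set.
  P2: open — collider(s) AlcoholUse are conditioned on (or have a conditioned descendant) and no non-collider on the path is in the set.
  P3: open — no interior node is in the conditioning set.
  P4: blocked at collider Diet (neither it nor any descendant is in the conditioning set).
  P5: blocked at collider Diet (neither it nor any descendant is in the conditioning set).
  P6: blocked at collider Diet (neither it nor any descendant is in the conditioning set).
{AlcoholUse} does not satisfy the backdoor criterion.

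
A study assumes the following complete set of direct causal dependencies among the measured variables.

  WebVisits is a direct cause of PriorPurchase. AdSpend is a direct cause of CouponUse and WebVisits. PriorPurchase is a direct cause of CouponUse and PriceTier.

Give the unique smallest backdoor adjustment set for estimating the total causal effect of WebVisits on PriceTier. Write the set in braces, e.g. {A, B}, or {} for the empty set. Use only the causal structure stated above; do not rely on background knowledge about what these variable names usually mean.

{}

Variables eligible for adjustment (non-descendants of WebVisits, excluding WebVisits and PriceTier): {AdSpend}.
Backdoor paths from WebVisits to PriceTier:
  P1: WebVisits <- AdSpend -> CouponUse <- PriorPurchase -> PriceTier
Each backdoor path contains an unconditioned collider, so every path is already blocked with the empty conditioning set:
  P1: blocked at collider CouponUse (neither it nor any descendant is in the conditioning set).
The empty set is therefore the unique smallest valid set.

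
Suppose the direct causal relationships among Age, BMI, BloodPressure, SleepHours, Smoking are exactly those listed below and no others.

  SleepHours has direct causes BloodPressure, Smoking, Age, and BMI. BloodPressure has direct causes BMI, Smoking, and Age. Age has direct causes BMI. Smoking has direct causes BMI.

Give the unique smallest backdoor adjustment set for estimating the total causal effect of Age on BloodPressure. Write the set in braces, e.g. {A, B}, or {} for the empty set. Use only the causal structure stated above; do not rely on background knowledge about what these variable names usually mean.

{BMI}

Variables eligible for adjustment (non-descendants of Age, excluding Age and BloodPressure): {BMI, Smoking}.
Backdoor paths from Age to BloodPressure:
  P1: Age <- BMI -> Smoking -> BloodPressure
  P2: Age <- BMI -> Smoking -> SleepHours <- BloodPressure
  P3: Age <- BMI -> BloodPressure
  P4: Age <- BMI -> SleepHours <- Smoking -> BloodPressure
  P5: Age <- BMI -> SleepHours <- BloodPressure
The empty set is not sufficient: P1 (Age <- BMI -> Smoking -> BloodPressure) has no collider blocking it and no conditioned non-collider, so it is open.
Try {BMI}:
  P1: blocked at fork node BMI ∈ conditioning set.
  P2: blocked at fork node BMI ∈ conditioning set.
  P3: blocked at fork node BMI ∈ conditioning set.
  P4: blocked at fork node BMI ∈ conditioning set.
  P5: blocked at fork node BMI ∈ conditioning set.
{BMI} contains no descendant of Age and blocks every backdoor path.
No other singleton works — e.g. {Smoking} leaves P3 open — so {BMI} is the unique smallest valid adjustment set.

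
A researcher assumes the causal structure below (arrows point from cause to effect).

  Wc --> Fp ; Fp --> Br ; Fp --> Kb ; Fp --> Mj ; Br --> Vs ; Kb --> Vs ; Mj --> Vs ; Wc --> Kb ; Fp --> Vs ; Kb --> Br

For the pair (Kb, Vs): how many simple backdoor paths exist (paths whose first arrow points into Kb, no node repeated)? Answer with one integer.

6

A backdoor path from Kb to Vs is any simple undirected path whose first edge points into Kb (i.e. leaves Kb via a parent).
Parents of Kb: {Fp, Wc}.
Enumerating:
  P1: Kb <- Wc -> Fp -> Br -> Vs
  P2: Kb <- Wc -> Fp -> Mj -> Vs
  P3: Kb <- Wc -> Fp -> Vs
  P4: Kb <- Fp -> Br -> Vs
  P5: Kb <- Fp -> Mj -> Vs
  P6: Kb <- Fp -> Vs
That exhausts the simple backdoor paths. Count: 6.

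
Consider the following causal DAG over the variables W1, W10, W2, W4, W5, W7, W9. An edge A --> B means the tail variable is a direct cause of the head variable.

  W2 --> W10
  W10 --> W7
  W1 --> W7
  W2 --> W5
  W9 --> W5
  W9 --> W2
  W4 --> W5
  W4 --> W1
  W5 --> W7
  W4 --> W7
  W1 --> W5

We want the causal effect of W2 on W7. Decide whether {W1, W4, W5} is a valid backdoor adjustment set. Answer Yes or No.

Backdoor paths from W2 to W7 (paths whose first edge points into W2):
  P1: W2 <- W9 -> W5 <- W4 -> W1 -> W7
  P2: W2 <- W9 -> W5 <- W4 -> W7
  P3: W2 <- W9 -> W5 <- W1 <- W4 -> W7
  P4: W2 <- W9 -> W5 <- W1 -> W7
  P5: W2 <- W9 -> W5 -> W7
Condition 1 (no descendant of W2 in the set): FAILS — W5 is a descendant of W2.
Condition 2 (every backdoor path blocked by {W1, W4, W5}):
  P1: blocked at fork node W4 ∈ conditioning set.
  P2: blocked at fork node W4 ∈ conditioning set.
  P3: blocked at chain node W1 ∈ conditioning set.
  P4: blocked at fork node W1 ∈ conditioning set.
  P5: blocked at chain node W5 ∈ conditioning set.
{W1, W4, W5} does not satisfy the backdoor criterion.

No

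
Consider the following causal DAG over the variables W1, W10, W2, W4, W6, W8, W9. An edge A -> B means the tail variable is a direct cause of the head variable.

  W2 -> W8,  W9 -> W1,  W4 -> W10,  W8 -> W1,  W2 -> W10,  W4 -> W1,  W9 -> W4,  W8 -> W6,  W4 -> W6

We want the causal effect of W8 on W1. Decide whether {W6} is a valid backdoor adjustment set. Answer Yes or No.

Backdoor paths from W8 to W1 (paths whose first edge points into W8):
  P1: W8 <- W2 -> W10 <- W4 <- W9 -> W1
  P2: W8 <- W2 -> W10 <- W4 -> W1
Condition 1 (no descendant of W8 in the set): FAILS — W6 is a descendant of W8.
Condition 2 (every backdoor path blocked by {W6}):
  P1: blocked at collider W10 (neither it nor any descendant is in the conditioning set).
  P2: blocked at collider W10 (neither it nor any descendant is in the conditioning set).
{W6} does not satisfy the backdoor criterion.

No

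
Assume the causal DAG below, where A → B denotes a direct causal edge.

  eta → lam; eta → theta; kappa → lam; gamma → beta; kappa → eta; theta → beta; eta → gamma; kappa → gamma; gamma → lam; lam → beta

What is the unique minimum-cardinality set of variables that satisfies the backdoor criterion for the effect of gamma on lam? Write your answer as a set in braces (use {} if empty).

Variables eligible for adjustment (non-descendants of gamma, excluding gamma and lam): {eta, kappa, theta}.
Backdoor paths from gamma to lam:
  P1: gamma <- kappa -> eta -> lam
  P2: gamma <- kappa -> eta -> theta -> beta <- lam
  P3: gamma <- kappa -> lam
  P4: gamma <- eta <- kappa -> lam
  P5: gamma <- eta -> lam
  P6: gamma <- eta -> theta -> beta <- lam
The empty set is not sufficient: P1 (gamma <- kappa -> eta -> lam) has no collider blocking it and no conditioned non-collider, so it is open.
Try {eta, kappa}:
  P1: blocked at fork node kappa ∈ conditioning set.
  P2: blocked at fork node kappa ∈ conditioning set.
  P3: blocked at fork node kappa ∈ conditioning set.
  P4: blocked at chain node eta ∈ conditioning set.
  P5: blocked at fork node eta ∈ conditioning set.
  P6: blocked at fork node eta ∈ conditioning set.
{eta, kappa} contains no descendant of gamma and blocks every backdoor path.
Every element of {eta, kappa} is needed (dropping eta leaves P5 open; dropping kappa leaves P3 open), so no proper subset is valid.
Among all size-2 subsets of the eligible variables, only {eta, kappa} blocks every backdoor path, so it is the unique smallest valid adjustment set.

{eta, kappa}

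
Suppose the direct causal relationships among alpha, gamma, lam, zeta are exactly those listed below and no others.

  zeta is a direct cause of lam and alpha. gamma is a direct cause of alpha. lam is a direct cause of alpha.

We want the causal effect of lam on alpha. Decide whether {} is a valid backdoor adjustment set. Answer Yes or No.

Backdoor paths from lam to alpha (paths whose first edge points into lam):
  P1: lam <- zeta -> alpha
Condition 1 (no descendant of lam in the set): holds — descendants of lam are {alpha}; none are in {}.
Condition 2 (every backdoor path blocked by {}):
  P1: open — no interior node is in the conditioning set.
{} does not satisfy the backdoor criterion.

No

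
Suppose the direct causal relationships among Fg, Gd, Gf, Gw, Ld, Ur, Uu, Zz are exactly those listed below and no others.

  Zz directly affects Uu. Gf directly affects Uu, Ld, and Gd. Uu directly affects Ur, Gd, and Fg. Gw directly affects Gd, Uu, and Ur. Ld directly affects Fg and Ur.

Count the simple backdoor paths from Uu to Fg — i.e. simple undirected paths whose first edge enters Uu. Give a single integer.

A backdoor path from Uu to Fg is any simple undirected path whose first edge points into Uu (i.e. leaves Uu via a parent).
Parents of Uu: {Gf, Gw, Zz}.
Enumerating:
  P1: Uu <- Gw -> Ur <- Ld -> Fg
  P2: Uu <- Gw -> Gd <- Gf -> Ld -> Fg
  P3: Uu <- Gf -> Ld -> Fg
  P4: Uu <- Gf -> Gd <- Gw -> Ur <- Ld -> Fg
That exhausts the simple backdoor paths. Count: 4.

4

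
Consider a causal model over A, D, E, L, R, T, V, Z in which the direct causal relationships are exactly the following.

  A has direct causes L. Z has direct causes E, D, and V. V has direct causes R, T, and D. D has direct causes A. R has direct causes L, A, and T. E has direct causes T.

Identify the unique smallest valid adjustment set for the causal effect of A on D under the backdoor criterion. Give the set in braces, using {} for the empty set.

Variables eligible for adjustment (non-descendants of A, excluding A and D): {E, L, T}.
Backdoor paths from A to D:
  P1: A <- L -> R <- T -> E -> Z <- D
  P2: A <- L -> R <- T -> E -> Z <- V <- D
  P3: A <- L -> R <- T -> V <- D
  P4: A <- L -> R <- T -> V -> Z <- D
  P5: A <- L -> R -> V <- T -> E -> Z <- D
  P6: A <- L -> R -> V <- D
  P7: A <- L -> R -> V -> Z <- D
Each backdoor path contains an unconditioned collider, so every path is already blocked with the empty conditioning set:
  P1: blocked at collider R (neither it nor any descendant is in the conditioning set).
  P2: blocked at collider R (neither it nor any descendant is in the conditioning set).
  P3: blocked at collider R (neither it nor any descendant is in the conditioning set).
  P4: blocked at collider R (neither it nor any descendant is in the conditioning set).
  P5: blocked at collider V (neither it nor any descendant is in the conditioning set).
  P6: blocked at collider V (neither it nor any descendant is in the conditioning set).
  P7: blocked at collider Z (neither it nor any descendant is in the conditioning set).
The empty set is therefore the unique smallest valid set.

{}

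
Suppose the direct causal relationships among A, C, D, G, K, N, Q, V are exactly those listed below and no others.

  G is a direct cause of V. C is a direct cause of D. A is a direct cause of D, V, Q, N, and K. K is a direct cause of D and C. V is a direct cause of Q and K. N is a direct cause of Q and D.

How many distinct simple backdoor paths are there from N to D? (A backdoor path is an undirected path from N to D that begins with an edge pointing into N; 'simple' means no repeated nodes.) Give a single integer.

A backdoor path from N to D is any simple undirected path whose first edge points into N (i.e. leaves N via a parent).
Parents of N: {A}.
Enumerating:
  P1: N <- A -> V -> K -> C -> D
  P2: N <- A -> V -> K -> D
  P3: N <- A -> K -> C -> D
  P4: N <- A -> K -> D
  P5: N <- A -> D
  P6: N <- A -> Q <- V -> K -> C -> D
  P7: N <- A -> Q <- V -> K -> D
That exhausts the simple backdoor paths. Count: 7.

7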